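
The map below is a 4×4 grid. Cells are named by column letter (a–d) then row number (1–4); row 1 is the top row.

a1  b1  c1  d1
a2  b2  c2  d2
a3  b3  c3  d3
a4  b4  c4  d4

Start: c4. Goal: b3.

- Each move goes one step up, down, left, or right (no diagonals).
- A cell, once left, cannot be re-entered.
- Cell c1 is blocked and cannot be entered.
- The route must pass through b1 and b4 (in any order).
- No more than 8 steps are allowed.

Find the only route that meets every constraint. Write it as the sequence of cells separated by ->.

c4 -> b4 -> a4 -> a3 -> a2 -> a1 -> b1 -> b2 -> b3

Any route must reach b1 and b4 and still end at b3 within 8 moves, so the order of the required stops is forced.
Route from c4: left 2 to a4, up 3 to a1, right 1 to b1, down 2 to b3 — 8 moves in all.
Check: all required cells visited; 8 ≤ 8 moves.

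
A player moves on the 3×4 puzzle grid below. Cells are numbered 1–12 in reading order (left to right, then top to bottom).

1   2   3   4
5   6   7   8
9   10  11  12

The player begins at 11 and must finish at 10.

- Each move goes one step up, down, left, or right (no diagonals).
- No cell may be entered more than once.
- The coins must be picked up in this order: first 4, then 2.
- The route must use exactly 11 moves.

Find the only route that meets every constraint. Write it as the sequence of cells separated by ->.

11 -> 12 -> 8 -> 4 -> 3 -> 7 -> 6 -> 2 -> 1 -> 5 -> 9 -> 10

The waypoints must appear in the order 4, 2, with no cell reused.
Route from 11: right to 12, 2× up (reaching 4), left to 3, down to 7, left to 6, up to 2, left to 1, 2× down (reaching 9), right to 10 — 11 moves in all.
Check: order respected (4 at step 3, 2 at step 7); 11 moves as required.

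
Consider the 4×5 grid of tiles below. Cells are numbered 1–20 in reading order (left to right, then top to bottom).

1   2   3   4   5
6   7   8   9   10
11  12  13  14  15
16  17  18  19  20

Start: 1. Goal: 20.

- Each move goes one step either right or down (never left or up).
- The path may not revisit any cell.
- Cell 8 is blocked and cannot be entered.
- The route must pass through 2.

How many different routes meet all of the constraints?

A right/down-only route from 1 to 20 makes exactly 3 down-moves and 4 right-moves in some order.
With no other constraints that would be C(7,3) = 35 routes.
Split at 2 and multiply the segment counts (each segment already excludes blocked cells): 1→2: 1; 2→20: 8; product = 8.
That gives 8 routes.

8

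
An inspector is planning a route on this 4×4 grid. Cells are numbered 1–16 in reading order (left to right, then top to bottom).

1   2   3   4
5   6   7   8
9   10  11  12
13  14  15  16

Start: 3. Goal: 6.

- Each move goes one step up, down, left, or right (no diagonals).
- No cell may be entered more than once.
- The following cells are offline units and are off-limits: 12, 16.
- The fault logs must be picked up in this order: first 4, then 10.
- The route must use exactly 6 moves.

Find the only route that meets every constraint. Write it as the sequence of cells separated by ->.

3 -> 4 -> 8 -> 7 -> 11 -> 10 -> 6

The waypoints must appear in the order 4, 10, with no cell reused.
Route from 3: right 1 to 4, down 1 to 8, left 1 to 7, down 1 to 11, left 1 to 10, up 1 to 6 — 6 moves in all.
Check: order respected (4 at step 1, 10 at step 5); 6 moves as required.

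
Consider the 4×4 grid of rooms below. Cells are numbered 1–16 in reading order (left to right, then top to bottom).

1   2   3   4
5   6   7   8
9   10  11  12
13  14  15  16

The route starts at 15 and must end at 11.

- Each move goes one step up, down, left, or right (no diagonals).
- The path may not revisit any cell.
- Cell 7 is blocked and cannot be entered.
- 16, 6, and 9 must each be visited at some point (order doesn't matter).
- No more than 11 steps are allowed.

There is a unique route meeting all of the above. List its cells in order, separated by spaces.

The budget equals the shortest possible length, so every move has to be on a shortest route through the required cells.
Route from 15: right 1 to 16, up 3 to 4, left 2 to 2, down 1 to 6, left 1 to 5, down 1 to 9, right 2 to 11 — 11 moves in all.
Check: all required cells visited; 11 ≤ 11 moves.

15 16 12 8 4 3 2 6 5 9 10 11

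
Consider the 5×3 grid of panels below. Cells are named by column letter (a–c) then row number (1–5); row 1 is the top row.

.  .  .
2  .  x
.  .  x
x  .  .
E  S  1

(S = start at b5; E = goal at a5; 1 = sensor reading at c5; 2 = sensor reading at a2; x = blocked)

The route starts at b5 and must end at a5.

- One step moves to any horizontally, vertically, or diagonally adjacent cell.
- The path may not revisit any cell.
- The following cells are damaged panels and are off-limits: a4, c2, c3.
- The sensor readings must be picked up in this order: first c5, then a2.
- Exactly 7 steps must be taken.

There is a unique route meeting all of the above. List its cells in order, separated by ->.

b5 -> c5 -> c4 -> b3 -> a2 -> a3 -> b4 -> a5

The waypoints must appear in the order c5, a2, with no cell reused.
Route from b5: right 1 to c5, up 1 to c4, up-left 2 to a2, down 1 to a3, down-right 1 to b4, down-left 1 to a5 — 7 moves in all.
Check: order respected (1 at step 1, 2 at step 4); 7 moves as required.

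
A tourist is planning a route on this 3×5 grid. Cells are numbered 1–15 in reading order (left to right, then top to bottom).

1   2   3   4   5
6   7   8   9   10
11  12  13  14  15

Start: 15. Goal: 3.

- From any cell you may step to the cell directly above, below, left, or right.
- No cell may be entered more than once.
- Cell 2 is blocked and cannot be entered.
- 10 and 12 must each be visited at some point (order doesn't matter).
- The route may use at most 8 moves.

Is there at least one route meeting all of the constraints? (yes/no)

One route that works: 15 → 10 → 9 → 14 → 13 → 12 → 7 → 8 → 3.

yes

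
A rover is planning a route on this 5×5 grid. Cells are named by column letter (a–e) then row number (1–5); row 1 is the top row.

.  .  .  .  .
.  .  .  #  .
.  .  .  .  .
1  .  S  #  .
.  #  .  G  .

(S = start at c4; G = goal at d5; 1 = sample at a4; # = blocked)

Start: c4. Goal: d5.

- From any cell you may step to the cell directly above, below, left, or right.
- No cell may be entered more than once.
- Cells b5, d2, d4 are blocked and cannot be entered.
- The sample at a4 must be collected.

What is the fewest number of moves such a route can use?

10

Any route passes through a4 somewhere between c4 and d5. Summing Manhattan distances along the two legs (c4 → a4 → d5) gives a lower bound of 2 + 4 = 6 moves.
The shortest route satisfying every rule uses 10 moves: c4 → b4 → a4 → a3 → b3 → c3 → d3 → e3 → e4 → e5 → d5.
The bound of 6 isn't tight here; checking systematically, no route of length 6 through 9 satisfies every constraint (on a 4-connected grid the length of any start-to-goal walk has the same parity as the Manhattan bound, so only lengths 6, 8, 10, … need checking), so 10 is the minimum.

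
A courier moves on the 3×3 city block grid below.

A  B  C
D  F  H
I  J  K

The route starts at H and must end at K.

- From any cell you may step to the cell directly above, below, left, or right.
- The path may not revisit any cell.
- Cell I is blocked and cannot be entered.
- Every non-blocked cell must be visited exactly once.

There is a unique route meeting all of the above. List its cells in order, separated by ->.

H -> C -> B -> A -> D -> F -> J -> K

Need to visit all 8 open cells exactly once, starting at H and ending at K.
Cell J has only two open neighbours (F and K), so the path must pass straight through it: one of those is the cell it's entered from and the other is where it exits.
Route from H: up 1 to C, left 2 to A, down 1 to D, right 1 to F, down 1 to J, right 1 to K — 7 moves in all.
Check: all 8 open cells covered.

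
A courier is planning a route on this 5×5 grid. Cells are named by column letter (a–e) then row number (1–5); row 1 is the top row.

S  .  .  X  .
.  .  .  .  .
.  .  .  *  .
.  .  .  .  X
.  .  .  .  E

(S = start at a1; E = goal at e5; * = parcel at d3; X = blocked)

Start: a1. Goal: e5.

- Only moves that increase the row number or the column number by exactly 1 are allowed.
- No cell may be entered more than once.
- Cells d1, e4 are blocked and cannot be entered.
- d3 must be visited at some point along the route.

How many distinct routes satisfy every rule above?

9

A right/down-only route from a1 to e5 makes exactly 4 down-moves and 4 right-moves in some order.
With no other constraints that would be C(8,4) = 70 routes.
Split at d3 and multiply the segment counts (each segment already excludes blocked cells): a1→d3: 9; d3→e5: 1; product = 9.
That gives 9 routes.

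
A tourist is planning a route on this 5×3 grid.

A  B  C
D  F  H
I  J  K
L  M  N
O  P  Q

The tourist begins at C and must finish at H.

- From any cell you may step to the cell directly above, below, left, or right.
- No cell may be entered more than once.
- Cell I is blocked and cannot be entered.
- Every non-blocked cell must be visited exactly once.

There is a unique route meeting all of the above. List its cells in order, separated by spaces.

Need to visit all 14 open cells exactly once, starting at C and ending at H.
Cell D has only two open neighbours (A and F), so the path must pass straight through it: one of those is the cell it's entered from and the other is where it exits.
Route from C: left 2 to A, down 1 to D, right 1 to F, down 2 to M, left 1 to L, down 1 to O, right 2 to Q, up 3 to H — 13 moves in all.
Check: all 14 open cells covered.

C B A D F J M L O P Q N K H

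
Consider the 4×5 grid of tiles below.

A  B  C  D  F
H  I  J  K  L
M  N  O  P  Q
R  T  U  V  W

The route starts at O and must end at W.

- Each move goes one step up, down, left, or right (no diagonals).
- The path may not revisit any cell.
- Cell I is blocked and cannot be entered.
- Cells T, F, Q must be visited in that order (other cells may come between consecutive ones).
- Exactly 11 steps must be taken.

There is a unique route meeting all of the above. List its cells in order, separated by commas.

The waypoints must appear in the order T, F, Q, with no cell reused.
Route from O: left to N, down to T, 2× right (reaching V), 3× up (reaching D), right to F, 3× down (reaching W) — 11 moves in all.
Check: order respected (T at step 2, F at step 8, Q at step 10); 11 moves as required.

O, N, T, U, V, P, K, D, F, L, Q, W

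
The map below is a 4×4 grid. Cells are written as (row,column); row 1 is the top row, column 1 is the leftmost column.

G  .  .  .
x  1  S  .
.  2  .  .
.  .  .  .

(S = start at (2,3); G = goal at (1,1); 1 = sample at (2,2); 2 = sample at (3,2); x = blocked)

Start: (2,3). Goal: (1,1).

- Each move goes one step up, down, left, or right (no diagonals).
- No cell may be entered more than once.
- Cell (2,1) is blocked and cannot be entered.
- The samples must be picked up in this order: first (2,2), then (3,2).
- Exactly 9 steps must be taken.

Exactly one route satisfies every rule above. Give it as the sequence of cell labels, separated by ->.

(2,3) -> (2,2) -> (3,2) -> (3,3) -> (3,4) -> (2,4) -> (1,4) -> (1,3) -> (1,2) -> (1,1)

The waypoints must appear in the order (2,2), (3,2), with no cell reused.
Route from (2,3): left 1 to (2,2), down 1 to (3,2), right 2 to (3,4), up 2 to (1,4), left 3 to (1,1) — 9 moves in all.
Check: order respected (1 at step 1, 2 at step 2); 9 moves as required.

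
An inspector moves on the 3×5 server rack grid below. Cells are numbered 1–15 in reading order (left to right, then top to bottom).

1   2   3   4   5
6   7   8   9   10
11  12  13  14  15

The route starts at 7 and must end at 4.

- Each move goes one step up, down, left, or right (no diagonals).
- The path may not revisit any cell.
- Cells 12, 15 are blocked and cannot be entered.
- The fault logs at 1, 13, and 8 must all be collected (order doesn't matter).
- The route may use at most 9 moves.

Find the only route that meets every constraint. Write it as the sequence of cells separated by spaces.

7 6 1 2 3 8 13 14 9 4

Any route must reach 1, 13, and 8 and still end at 4 within 9 moves, so the order of the required stops is forced.
Route from 7: left 1 to 6, up 1 to 1, right 2 to 3, down 2 to 13, right 1 to 14, up 2 to 4 — 9 moves in all.
Check: all required cells visited; 9 ≤ 9 moves.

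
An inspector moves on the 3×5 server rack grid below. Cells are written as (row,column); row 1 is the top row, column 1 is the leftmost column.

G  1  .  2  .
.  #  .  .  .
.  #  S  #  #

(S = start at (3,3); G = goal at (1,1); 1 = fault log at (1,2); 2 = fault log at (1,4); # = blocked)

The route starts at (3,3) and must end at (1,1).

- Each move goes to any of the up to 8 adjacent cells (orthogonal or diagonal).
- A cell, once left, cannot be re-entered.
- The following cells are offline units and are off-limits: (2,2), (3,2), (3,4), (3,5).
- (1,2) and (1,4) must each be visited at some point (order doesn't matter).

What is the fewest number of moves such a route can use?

5

Any route passes through (1,2) and (1,4) in some order between (3,3) and (1,1). Summing Chebyshev distances along each leg and taking the cheapest ordering ((3,3) → (1,4) → (1,2) → (1,1)) gives a lower bound of 2 + 2 + 1 = 5 moves.
A route of 5 moves achieves this: (3,3) → (2,3) → (1,4) → (1,3) → (1,2) → (1,1).
Since 5 matches the lower bound, it is optimal.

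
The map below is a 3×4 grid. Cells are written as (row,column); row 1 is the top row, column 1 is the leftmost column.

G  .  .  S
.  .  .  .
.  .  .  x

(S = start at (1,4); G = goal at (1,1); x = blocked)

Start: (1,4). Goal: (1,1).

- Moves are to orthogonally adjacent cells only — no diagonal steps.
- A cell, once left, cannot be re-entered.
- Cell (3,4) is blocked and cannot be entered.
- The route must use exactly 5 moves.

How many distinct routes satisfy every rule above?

6

Need simple routes of exactly 5 moves from (1,4) to (1,1) (Manhattan distance 3, so 1 moves are spent on a detour and 1 undoing it).
Enumerating: (1,4) (2,4) (2,3) (1,3) (1,2) (1,1) | (1,4) (2,4) (2,3) (2,2) (1,2) (1,1) | (1,4) (2,4) (2,3) (2,2) (2,1) (1,1) | (1,4) (1,3) (2,3) (2,2) (1,2) (1,1) | (1,4) (1,3) (2,3) (2,2) (2,1) (1,1) | (1,4) (1,3) (1,2) (2,2) (2,1) (1,1).
That gives 6 routes.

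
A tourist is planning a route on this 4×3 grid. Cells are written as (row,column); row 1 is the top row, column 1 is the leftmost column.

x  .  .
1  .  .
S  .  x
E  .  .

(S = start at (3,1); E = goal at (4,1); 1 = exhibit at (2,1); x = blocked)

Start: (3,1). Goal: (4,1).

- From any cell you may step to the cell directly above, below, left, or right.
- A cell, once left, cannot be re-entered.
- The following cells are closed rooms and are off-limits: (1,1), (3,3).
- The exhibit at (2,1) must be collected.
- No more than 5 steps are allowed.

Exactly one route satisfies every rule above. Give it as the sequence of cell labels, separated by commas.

The 5-move cap with required stops at (2,1) leaves no slack for detours.
Route from (3,1): up to (2,1), right to (2,2), 2× down (reaching (4,2)), left to (4,1) — 5 moves in all.
Check: all required cells visited; 5 ≤ 5 moves.

(3,1), (2,1), (2,2), (3,2), (4,2), (4,1)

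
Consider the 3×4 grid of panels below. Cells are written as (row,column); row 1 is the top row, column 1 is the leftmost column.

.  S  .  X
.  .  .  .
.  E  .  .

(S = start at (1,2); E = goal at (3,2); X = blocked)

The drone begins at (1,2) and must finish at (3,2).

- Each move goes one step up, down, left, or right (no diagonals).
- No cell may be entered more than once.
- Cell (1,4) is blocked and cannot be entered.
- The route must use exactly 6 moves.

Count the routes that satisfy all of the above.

Need simple routes of exactly 6 moves from (1,2) to (3,2) (Manhattan distance 2, so 2 moves are spent on a detour and 2 undoing it).
Enumerating: (1,2) (2,2) (2,3) (2,4) (3,4) (3,3) (3,2) | (1,2) (1,1) (2,1) (2,2) (2,3) (3,3) (3,2) | (1,2) (1,3) (2,3) (2,2) (2,1) (3,1) (3,2) | (1,2) (1,3) (2,3) (2,4) (3,4) (3,3) (3,2).
That gives 4 routes.

4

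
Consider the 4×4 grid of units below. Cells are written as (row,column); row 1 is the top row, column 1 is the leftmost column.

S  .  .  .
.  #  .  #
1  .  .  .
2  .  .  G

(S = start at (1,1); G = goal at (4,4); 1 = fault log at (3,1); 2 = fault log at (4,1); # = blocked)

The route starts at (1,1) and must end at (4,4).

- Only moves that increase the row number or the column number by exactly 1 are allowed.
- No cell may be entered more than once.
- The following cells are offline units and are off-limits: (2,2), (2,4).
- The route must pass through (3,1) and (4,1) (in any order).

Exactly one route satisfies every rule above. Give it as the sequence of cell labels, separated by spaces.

(1,1) (2,1) (3,1) (4,1) (4,2) (4,3) (4,4)

Moves only go right or down, so the column and row indices never decrease.
Route from (1,1): down 3 to (4,1), right 3 to (4,4) — 6 moves in all.
Check: all required cells visited.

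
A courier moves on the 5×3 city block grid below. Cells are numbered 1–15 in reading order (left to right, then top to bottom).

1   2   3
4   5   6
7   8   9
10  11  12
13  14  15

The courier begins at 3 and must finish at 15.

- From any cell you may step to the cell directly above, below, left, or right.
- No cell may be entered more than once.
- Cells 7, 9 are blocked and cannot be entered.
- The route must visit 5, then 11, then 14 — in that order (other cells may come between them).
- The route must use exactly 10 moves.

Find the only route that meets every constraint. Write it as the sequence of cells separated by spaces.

3 2 1 4 5 8 11 10 13 14 15

The waypoints must appear in the order 5, 11, 14, with no cell reused.
Route from 3: left 2 to 1, down 1 to 4, right 1 to 5, down 2 to 11, left 1 to 10, down 1 to 13, right 2 to 15 — 10 moves in all.
Check: order respected (5 at step 4, 11 at step 6, 14 at step 9); 10 moves as required.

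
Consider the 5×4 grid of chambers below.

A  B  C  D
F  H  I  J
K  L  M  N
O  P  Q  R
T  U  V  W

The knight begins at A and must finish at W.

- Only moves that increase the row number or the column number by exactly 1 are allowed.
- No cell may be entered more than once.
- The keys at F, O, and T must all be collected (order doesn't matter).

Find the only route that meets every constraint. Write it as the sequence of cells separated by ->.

A -> F -> K -> O -> T -> U -> V -> W

Moves only go right or down, so the column and row indices never decrease.
Route from A: down 4 to T, right 3 to W — 7 moves in all.
Check: all required cells visited.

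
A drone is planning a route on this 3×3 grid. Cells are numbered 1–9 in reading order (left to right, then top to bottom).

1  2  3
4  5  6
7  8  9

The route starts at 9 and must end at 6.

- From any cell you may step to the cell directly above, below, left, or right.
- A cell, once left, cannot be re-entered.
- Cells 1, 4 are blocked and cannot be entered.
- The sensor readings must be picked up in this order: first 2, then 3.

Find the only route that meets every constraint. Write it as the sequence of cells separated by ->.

The waypoints must appear in the order 2, 3, with no cell reused.
Route from 9: left to 8, 2× up (reaching 2), right to 3, down to 6 — 5 moves in all.
Check: order respected (2 at step 3, 3 at step 4).

9 -> 8 -> 5 -> 2 -> 3 -> 6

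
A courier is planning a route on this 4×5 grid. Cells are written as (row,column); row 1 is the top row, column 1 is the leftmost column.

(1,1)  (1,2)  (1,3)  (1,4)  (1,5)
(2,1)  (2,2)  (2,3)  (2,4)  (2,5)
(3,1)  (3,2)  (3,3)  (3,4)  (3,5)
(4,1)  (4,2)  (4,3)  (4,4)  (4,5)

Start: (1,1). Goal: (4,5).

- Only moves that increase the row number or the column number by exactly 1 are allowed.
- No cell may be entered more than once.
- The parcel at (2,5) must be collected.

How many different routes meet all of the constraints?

A right/down-only route from (1,1) to (4,5) makes exactly 3 down-moves and 4 right-moves in some order.
With no other constraints that would be C(7,3) = 35 routes.
Split at (2,5) and multiply the segment counts: (1,1)→(2,5): 5; (2,5)→(4,5): 1; product = 5.
That gives 5 routes.

5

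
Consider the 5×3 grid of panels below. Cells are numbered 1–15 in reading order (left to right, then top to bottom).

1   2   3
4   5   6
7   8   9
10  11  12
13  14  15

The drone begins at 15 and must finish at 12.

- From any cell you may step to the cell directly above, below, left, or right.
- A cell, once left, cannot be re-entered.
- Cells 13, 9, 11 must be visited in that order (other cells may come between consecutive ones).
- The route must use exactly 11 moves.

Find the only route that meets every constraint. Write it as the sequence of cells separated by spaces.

15 14 13 10 7 4 5 6 9 8 11 12

The waypoints must appear in the order 13, 9, 11, with no cell reused.
Route from 15: left 2 to 13, up 3 to 4, right 2 to 6, down 1 to 9, left 1 to 8, down 1 to 11, right 1 to 12 — 11 moves in all.
Check: order respected (13 at step 2, 9 at step 8, 11 at step 10); 11 moves as required.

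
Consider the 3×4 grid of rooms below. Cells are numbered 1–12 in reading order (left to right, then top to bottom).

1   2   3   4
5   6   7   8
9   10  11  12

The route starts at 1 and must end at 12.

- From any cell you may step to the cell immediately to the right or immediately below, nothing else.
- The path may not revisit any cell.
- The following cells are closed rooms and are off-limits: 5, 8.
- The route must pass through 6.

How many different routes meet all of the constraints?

2

A right/down-only route from 1 to 12 makes exactly 2 down-moves and 3 right-moves in some order.
With no other constraints that would be C(5,2) = 10 routes.
Split at 6 and multiply the segment counts (each segment already excludes blocked cells): 1→6: 1; 6→12: 2; product = 2.
That gives 2 routes.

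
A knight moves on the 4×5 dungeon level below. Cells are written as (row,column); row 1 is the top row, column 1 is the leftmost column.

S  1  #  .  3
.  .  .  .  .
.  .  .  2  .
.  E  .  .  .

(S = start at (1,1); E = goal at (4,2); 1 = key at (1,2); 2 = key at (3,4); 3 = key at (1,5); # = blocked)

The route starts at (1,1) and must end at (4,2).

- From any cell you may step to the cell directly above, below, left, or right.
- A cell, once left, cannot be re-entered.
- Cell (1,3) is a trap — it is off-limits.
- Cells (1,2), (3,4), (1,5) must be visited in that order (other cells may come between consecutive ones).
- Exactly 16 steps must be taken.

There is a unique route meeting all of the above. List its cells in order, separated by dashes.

(1,1) - (1,2) - (2,2) - (2,1) - (3,1) - (3,2) - (3,3) - (3,4) - (2,4) - (1,4) - (1,5) - (2,5) - (3,5) - (4,5) - (4,4) - (4,3) - (4,2)

The waypoints must appear in the order (1,2), (3,4), (1,5), with no cell reused.
Route from (1,1): right 1 to (1,2), down 1 to (2,2), left 1 to (2,1), down 1 to (3,1), right 3 to (3,4), up 2 to (1,4), right 1 to (1,5), down 3 to (4,5), left 3 to (4,2) — 16 moves in all.
Check: order respected (1 at step 1, 2 at step 7, 3 at step 10); 16 moves as required.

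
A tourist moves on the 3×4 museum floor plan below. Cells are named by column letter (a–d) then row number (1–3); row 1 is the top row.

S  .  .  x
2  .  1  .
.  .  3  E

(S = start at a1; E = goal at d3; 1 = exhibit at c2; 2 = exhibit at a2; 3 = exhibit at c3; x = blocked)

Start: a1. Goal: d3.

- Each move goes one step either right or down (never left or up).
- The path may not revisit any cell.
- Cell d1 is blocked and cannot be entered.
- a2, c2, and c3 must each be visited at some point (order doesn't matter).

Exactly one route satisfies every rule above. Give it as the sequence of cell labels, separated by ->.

Moves only go right or down, so the column and row indices never decrease.
Route from a1: down to a2, 2× right (reaching c2), down to c3, right to d3 — 5 moves in all.
Check: all required cells visited.

a1 -> a2 -> b2 -> c2 -> c3 -> d3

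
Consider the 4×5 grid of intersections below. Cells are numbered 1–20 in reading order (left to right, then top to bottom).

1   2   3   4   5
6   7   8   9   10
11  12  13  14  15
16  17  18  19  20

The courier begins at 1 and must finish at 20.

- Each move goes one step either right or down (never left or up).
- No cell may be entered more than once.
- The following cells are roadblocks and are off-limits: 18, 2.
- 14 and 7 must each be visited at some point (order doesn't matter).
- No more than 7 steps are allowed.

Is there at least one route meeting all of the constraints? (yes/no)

One route that works: 1 → 6 → 7 → 12 → 13 → 14 → 19 → 20.

yes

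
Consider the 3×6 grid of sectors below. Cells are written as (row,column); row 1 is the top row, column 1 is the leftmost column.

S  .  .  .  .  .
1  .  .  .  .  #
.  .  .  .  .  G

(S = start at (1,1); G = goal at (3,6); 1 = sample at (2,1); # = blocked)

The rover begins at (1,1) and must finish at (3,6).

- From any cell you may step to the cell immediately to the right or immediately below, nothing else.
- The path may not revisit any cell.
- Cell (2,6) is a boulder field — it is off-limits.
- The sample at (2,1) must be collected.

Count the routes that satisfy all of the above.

A right/down-only route from (1,1) to (3,6) makes exactly 2 down-moves and 5 right-moves in some order.
With no other constraints that would be C(7,2) = 21 routes.
Split at (2,1) and multiply the segment counts (each segment already excludes blocked cells): (1,1)→(2,1): 1; (2,1)→(3,6): 5; product = 5.
That gives 5 routes.

5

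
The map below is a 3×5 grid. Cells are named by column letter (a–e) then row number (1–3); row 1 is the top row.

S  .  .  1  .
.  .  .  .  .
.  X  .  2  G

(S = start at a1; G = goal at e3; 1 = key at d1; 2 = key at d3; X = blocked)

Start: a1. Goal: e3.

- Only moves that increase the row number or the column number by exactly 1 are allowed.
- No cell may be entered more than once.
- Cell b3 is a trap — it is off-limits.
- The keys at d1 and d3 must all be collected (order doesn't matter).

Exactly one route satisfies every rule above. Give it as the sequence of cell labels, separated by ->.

Moves only go right or down, so the column and row indices never decrease.
Route from a1: 3× right (reaching d1), 2× down (reaching d3), right to e3 — 6 moves in all.
Check: all required cells visited.

a1 -> b1 -> c1 -> d1 -> d2 -> d3 -> e3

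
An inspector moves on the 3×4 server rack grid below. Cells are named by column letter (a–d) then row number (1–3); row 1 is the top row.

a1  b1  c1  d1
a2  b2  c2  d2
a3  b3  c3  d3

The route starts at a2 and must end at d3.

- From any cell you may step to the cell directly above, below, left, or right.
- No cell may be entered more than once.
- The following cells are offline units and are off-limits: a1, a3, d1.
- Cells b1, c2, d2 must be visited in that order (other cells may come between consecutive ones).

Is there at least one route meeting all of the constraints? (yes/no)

yes

One route that works: a2 → b2 → b1 → c1 → c2 → d2 → d3.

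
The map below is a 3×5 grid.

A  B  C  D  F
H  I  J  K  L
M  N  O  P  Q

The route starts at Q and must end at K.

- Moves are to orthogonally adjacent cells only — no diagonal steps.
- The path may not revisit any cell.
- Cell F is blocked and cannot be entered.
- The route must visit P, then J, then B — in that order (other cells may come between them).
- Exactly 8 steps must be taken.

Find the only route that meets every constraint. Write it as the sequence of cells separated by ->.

The waypoints must appear in the order P, J, B, with no cell reused.
Route from Q: 2× left (reaching O), up to J, left to I, up to B, 2× right (reaching D), down to K — 8 moves in all.
Check: order respected (P at step 1, J at step 3, B at step 5); 8 moves as required.

Q -> P -> O -> J -> I -> B -> C -> D -> K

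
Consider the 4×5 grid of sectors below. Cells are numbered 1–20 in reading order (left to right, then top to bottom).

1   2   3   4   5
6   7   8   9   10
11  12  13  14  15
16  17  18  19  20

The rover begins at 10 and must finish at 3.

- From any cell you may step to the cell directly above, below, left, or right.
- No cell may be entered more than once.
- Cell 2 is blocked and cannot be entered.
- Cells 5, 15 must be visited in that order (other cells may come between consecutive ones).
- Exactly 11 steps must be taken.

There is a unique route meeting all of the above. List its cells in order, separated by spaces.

The waypoints must appear in the order 5, 15, with no cell reused.
Route from 10: up 1 to 5, left 1 to 4, down 2 to 14, right 1 to 15, down 1 to 20, left 2 to 18, up 3 to 3 — 11 moves in all.
Check: order respected (5 at step 1, 15 at step 5); 11 moves as required.

10 5 4 9 14 15 20 19 18 13 8 3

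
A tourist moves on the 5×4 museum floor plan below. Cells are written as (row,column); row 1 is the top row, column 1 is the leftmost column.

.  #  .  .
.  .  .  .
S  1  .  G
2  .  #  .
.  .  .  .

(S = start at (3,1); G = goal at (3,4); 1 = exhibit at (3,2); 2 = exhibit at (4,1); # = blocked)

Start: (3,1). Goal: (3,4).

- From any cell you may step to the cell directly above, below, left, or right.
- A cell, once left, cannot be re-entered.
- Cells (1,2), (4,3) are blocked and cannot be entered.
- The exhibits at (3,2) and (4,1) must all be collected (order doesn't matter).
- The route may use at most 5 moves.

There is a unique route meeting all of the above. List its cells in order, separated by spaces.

Any route must reach (3,2) and (4,1) and still end at (3,4) within 5 moves, so the order of the required stops is forced.
Route from (3,1): down 1 to (4,1), right 1 to (4,2), up 1 to (3,2), right 2 to (3,4) — 5 moves in all.
Check: all required cells visited; 5 ≤ 5 moves.

(3,1) (4,1) (4,2) (3,2) (3,3) (3,4)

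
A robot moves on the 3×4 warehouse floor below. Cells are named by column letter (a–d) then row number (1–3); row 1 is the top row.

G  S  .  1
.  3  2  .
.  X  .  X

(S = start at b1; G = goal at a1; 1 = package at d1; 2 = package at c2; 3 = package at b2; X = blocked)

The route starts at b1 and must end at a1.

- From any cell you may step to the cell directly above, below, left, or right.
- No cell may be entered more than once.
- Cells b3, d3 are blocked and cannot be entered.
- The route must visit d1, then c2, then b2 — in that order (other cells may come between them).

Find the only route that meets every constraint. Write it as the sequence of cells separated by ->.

b1 -> c1 -> d1 -> d2 -> c2 -> b2 -> a2 -> a1

The waypoints must appear in the order d1, c2, b2, with no cell reused.
Route from b1: right 2 to d1, down 1 to d2, left 3 to a2, up 1 to a1 — 7 moves in all.
Check: order respected (1 at step 2, 2 at step 4, 3 at step 5).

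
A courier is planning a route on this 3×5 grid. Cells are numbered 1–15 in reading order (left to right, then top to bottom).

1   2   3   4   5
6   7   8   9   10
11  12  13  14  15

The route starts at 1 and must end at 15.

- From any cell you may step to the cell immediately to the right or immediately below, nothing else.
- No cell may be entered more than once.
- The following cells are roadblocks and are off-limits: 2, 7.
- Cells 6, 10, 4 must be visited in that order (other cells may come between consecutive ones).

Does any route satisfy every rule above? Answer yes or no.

4 lies above 10, so going from 10 to 4 would need an upward move — but moves only go right/down, so 10 cannot be visited before 4.

no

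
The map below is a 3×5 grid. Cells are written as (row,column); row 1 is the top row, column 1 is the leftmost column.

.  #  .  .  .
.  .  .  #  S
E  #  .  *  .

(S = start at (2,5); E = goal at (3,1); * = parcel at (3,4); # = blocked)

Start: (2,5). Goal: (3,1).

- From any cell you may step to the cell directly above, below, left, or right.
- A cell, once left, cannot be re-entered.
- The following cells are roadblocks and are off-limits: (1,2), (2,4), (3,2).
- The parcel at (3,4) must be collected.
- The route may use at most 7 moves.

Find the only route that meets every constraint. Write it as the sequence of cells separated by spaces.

(2,5) (3,5) (3,4) (3,3) (2,3) (2,2) (2,1) (3,1)

The 7-move cap with required stops at (3,4) leaves no slack for detours.
Route from (2,5): down 1 to (3,5), left 2 to (3,3), up 1 to (2,3), left 2 to (2,1), down 1 to (3,1) — 7 moves in all.
Check: all required cells visited; 7 ≤ 7 moves.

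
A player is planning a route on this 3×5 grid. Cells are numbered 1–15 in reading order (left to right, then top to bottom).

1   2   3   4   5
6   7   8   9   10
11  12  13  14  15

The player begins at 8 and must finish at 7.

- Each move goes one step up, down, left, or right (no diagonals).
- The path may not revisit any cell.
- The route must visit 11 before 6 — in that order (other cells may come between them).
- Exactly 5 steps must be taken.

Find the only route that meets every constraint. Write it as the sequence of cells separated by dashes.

8 - 13 - 12 - 11 - 6 - 7

The waypoints must appear in the order 11, 6, with no cell reused.
Route from 8: down to 13, 2× left (reaching 11), up to 6, right to 7 — 5 moves in all.
Check: order respected (11 at step 3, 6 at step 4); 5 moves as required.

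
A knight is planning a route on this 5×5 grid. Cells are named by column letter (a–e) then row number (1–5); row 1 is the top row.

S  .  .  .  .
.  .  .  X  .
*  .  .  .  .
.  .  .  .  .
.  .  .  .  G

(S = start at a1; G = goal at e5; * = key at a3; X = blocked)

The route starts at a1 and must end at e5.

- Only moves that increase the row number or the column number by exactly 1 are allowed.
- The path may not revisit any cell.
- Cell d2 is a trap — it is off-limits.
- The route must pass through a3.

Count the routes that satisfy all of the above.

15

A right/down-only route from a1 to e5 makes exactly 4 down-moves and 4 right-moves in some order.
With no other constraints that would be C(8,4) = 70 routes.
Split at a3 and multiply the segment counts (each segment already excludes blocked cells): a1→a3: 1; a3→e5: 15; product = 15.
That gives 15 routes.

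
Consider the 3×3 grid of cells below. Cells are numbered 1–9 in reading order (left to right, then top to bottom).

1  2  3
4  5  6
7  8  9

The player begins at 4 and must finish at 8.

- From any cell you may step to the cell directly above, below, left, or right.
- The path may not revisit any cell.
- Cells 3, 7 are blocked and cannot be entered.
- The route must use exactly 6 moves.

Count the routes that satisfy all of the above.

Need simple routes of exactly 6 moves from 4 to 8 (Manhattan distance 2, so 2 moves are spent on a detour and 2 undoing it).
Enumerating: 4 1 2 5 6 9 8.
That gives 1 route.

1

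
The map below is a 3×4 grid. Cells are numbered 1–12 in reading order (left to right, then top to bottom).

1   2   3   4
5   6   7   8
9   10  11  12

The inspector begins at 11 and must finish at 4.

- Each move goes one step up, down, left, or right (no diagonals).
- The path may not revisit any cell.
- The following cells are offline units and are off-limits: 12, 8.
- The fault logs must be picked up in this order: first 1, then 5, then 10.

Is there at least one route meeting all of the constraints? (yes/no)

Ignoring the required order, 4 revisit-free routes from 11 to 4 pass through all of 1, 5, and 10; the waypoint orders that occur are 10 → 5 → 1 (4) — never 1 → 5 → 10.

no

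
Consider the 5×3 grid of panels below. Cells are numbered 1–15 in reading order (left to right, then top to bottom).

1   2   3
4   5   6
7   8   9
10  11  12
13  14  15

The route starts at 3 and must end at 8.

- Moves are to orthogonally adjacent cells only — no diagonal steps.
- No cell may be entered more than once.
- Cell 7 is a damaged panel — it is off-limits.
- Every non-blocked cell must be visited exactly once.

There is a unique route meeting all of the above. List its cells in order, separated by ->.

3 -> 2 -> 1 -> 4 -> 5 -> 6 -> 9 -> 12 -> 15 -> 14 -> 13 -> 10 -> 11 -> 8

Need to visit all 14 open cells exactly once, starting at 3 and ending at 8.
Cell 1 has only two open neighbours (4 and 2), so the path must pass straight through it: one of those is the cell it's entered from and the other is where it exits.
Route from 3: left 2 to 1, down 1 to 4, right 2 to 6, down 3 to 15, left 2 to 13, up 1 to 10, right 1 to 11, up 1 to 8 — 13 moves in all.
Check: all 14 open cells covered.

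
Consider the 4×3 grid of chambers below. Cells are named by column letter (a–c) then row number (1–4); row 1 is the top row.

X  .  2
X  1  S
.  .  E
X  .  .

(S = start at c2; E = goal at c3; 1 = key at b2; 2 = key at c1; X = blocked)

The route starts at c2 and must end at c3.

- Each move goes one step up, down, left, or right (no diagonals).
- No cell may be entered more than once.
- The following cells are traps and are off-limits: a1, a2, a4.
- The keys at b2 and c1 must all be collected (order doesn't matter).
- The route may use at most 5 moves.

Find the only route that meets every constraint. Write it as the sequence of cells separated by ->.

Any route must reach b2 and c1 and still end at c3 within 5 moves, so the order of the required stops is forced.
Route from c2: up to c1, left to b1, 2× down (reaching b3), right to c3 — 5 moves in all.
Check: all required cells visited; 5 ≤ 5 moves.

c2 -> c1 -> b1 -> b2 -> b3 -> c3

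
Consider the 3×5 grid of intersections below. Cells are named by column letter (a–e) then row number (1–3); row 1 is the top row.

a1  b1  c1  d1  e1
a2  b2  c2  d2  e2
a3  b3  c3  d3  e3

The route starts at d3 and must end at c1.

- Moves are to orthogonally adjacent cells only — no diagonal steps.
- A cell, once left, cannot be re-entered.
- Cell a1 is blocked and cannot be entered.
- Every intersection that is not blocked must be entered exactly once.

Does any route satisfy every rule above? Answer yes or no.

One route that works: d3 → e3 → e2 → e1 → d1 → d2 → c2 → c3 → b3 → a3 → a2 → b2 → b1 → c1.

yes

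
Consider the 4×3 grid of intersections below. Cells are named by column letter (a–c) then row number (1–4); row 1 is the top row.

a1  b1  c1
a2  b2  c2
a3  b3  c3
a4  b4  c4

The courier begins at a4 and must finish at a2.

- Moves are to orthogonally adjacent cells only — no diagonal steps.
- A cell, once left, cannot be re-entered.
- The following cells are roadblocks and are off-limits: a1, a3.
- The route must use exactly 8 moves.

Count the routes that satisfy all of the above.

Need simple routes of exactly 8 moves from a4 to a2 (Manhattan distance 2, so 3 moves are spent on a detour and 3 undoing it).
Enumerating: a4 b4 b3 c3 c2 c1 b1 b2 a2 | a4 b4 c4 c3 c2 c1 b1 b2 a2.
That gives 2 routes.

2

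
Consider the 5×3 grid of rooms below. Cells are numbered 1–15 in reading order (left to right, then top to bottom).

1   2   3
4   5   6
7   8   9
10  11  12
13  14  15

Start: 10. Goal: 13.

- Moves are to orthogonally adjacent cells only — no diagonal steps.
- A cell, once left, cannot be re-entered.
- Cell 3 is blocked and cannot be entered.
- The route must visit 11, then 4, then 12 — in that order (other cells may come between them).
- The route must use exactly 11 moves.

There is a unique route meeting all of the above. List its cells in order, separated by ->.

10 -> 11 -> 8 -> 7 -> 4 -> 5 -> 6 -> 9 -> 12 -> 15 -> 14 -> 13

The waypoints must appear in the order 11, 4, 12, with no cell reused.
Route from 10: right 1 to 11, up 1 to 8, left 1 to 7, up 1 to 4, right 2 to 6, down 3 to 15, left 2 to 13 — 11 moves in all.
Check: order respected (11 at step 1, 4 at step 4, 12 at step 8); 11 moves as required.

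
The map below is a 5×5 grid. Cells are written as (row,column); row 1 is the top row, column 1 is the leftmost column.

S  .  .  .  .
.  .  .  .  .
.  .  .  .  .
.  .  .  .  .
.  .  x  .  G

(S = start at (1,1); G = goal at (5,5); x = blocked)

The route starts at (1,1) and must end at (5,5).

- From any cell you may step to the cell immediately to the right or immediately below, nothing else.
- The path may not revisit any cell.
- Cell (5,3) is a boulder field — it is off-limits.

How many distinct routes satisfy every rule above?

A right/down-only route from (1,1) to (5,5) makes exactly 4 down-moves and 4 right-moves in some order.
With no other constraints that would be C(8,4) = 70 routes.
Subtract routes through each blocked cell (inclusion–exclusion for overlaps): − through (5,3): 15 → 55.
That gives 55 routes.

55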